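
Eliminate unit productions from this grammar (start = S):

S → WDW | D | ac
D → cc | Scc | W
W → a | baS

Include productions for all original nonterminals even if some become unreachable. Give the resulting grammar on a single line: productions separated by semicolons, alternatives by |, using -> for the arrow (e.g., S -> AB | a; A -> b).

Unit productions: D->W, S->D.
Unit pairs (A ⇒* B via units): (D,W), (S,D), (S,W).
S: inherits non-unit rules of {D, S, W} → Scc | WDW | a | ac | baS | cc.
D: inherits non-unit rules of {D, W} → Scc | a | baS | cc.
W: inherits non-unit rules of {W} → a | baS.

S -> a | ac | cc | Scc | WDW | baS; D -> a | cc | Scc | baS; W -> a | baS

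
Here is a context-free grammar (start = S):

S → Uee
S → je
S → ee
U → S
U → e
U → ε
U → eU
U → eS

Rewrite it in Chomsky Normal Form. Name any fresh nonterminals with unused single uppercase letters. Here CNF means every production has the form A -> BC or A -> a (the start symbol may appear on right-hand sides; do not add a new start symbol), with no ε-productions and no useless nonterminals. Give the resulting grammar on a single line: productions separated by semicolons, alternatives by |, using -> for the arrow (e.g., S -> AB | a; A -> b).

S -> AA | BA | UC; A -> e; B -> j; C -> AA; D -> AA; U -> e | AA | AS | AU | BA | UD

Nullable: {U}; after ε-elimination: S -> ee | je | Uee; U -> S | e | eS | eU.
After unit-elimination: S -> ee | je | Uee; U -> e | eS | eU | ee | je | Uee.
TERM: introduce A -> e, B -> j and substitute in every rule of length ≥2.
BIN: S -> UAA becomes S -> UC, C -> AA; U -> UAA becomes U -> UD, D -> AA.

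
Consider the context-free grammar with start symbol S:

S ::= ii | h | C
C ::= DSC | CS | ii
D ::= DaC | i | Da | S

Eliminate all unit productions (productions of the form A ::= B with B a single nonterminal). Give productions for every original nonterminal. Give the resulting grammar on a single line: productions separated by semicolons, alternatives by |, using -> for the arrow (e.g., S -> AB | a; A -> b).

Unit productions: D->S, S->C.
Unit pairs (A ⇒* B via units): (D,C), (D,S), (S,C).
S: inherits non-unit rules of {C, S} → CS | DSC | h | ii.
C: inherits non-unit rules of {C} → CS | DSC | ii.
D: inherits non-unit rules of {C, D, S} → CS | DSC | Da | DaC | h | i | ii.

S -> h | CS | ii | DSC; C -> CS | ii | DSC; D -> h | i | CS | Da | ii | DSC | DaC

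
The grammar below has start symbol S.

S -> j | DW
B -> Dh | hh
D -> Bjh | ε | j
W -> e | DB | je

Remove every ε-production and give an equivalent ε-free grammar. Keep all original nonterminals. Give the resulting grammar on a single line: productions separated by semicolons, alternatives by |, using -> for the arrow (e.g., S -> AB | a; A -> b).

Nullable set: {D}.
S -> DW: D nullable, giving DW | W.
B -> Dh: D nullable, giving Dh | h.
Drop D -> ε.
W -> DB: D nullable, giving B | DB.
Unchanged (no nullable symbols): S -> j; B -> hh; D -> Bjh; D -> j; W -> e; W -> je.

S -> W | j | DW; B -> h | Dh | hh; D -> j | Bjh; W -> B | e | DB | je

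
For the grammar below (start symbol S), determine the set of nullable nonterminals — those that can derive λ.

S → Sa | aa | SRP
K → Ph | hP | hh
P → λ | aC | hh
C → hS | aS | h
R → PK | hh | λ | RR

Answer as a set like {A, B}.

Directly nullable (have an ε-rule): {P, R}.
Not nullable: C, K, S — each has a terminal in every rule's right-hand side or depends on a non-nullable symbol.

{P, R}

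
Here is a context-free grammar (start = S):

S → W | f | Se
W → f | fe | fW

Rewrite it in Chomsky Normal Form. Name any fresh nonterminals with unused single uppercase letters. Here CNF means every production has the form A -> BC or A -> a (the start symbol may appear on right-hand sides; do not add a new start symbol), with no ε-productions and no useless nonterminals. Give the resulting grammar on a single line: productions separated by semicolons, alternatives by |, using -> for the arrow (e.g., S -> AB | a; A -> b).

No ε-productions.
After unit-elimination: S -> f | Se | fW | fe; W -> f | fW | fe.
TERM: introduce A -> e, B -> f and substitute in every rule of length ≥2.

S -> f | BA | BW | SA; A -> e; B -> f; W -> f | BA | BW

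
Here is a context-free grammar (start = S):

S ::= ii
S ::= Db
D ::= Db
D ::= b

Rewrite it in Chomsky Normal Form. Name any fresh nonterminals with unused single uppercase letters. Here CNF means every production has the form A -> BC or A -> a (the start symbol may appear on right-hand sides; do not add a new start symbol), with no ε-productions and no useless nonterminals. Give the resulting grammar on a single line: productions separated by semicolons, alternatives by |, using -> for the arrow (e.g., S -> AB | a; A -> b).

S -> BB | DA; A -> b; B -> i; D -> b | DA

No ε-productions.
No unit productions to eliminate.
TERM: introduce A -> b, B -> i and substitute in every rule of length ≥2.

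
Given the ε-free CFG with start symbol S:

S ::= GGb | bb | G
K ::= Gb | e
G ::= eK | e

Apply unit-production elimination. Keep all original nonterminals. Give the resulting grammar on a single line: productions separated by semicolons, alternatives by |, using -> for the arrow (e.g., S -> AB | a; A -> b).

Unit productions: S->G.
Unit pairs (A ⇒* B via units): (S,G).
S: inherits non-unit rules of {G, S} → GGb | bb | e | eK.
G: inherits non-unit rules of {G} → e | eK.
K: inherits non-unit rules of {K} → Gb | e.

S -> e | bb | eK | GGb; G -> e | eK; K -> e | Gb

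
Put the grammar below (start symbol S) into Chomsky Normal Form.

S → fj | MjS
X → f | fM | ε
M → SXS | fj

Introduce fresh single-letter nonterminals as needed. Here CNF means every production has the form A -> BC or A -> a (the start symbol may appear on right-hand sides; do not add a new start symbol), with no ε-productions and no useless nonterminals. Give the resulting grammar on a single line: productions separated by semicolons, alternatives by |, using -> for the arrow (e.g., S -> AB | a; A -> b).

S -> AB | MD; A -> f; B -> j; C -> XS; D -> BS; M -> AB | SC | SS; X -> f | AM

Nullable: {X}; after ε-elimination: S -> fj | MjS; M -> SS | fj | SXS; X -> f | fM.
No unit productions to eliminate.
TERM: introduce A -> f, B -> j and substitute in every rule of length ≥2.
BIN: M -> SXS becomes M -> SC, C -> XS; S -> MBS becomes S -> MD, D -> BS.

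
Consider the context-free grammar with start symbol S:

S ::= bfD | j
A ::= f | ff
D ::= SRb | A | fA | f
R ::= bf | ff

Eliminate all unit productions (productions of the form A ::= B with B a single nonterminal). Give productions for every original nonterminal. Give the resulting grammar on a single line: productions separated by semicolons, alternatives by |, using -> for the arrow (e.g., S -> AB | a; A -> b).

S -> j | bfD; A -> f | ff; D -> f | fA | ff | SRb; R -> bf | ff

Unit productions: D->A.
Unit pairs (A ⇒* B via units): (D,A).
S: inherits non-unit rules of {S} → bfD | j.
A: inherits non-unit rules of {A} → f | ff.
D: inherits non-unit rules of {A, D} → SRb | f | fA | ff.
R: inherits non-unit rules of {R} → bf | ff.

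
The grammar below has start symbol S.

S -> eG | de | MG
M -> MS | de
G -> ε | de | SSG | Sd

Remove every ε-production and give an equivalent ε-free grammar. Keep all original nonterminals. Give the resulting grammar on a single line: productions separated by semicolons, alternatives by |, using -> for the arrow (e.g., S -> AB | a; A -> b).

Nullable set: {G}.
S -> MG: G nullable, giving M | MG.
S -> eG: G nullable, giving e | eG.
Drop G -> ε.
G -> SSG: G nullable, giving SS | SSG.
Unchanged (no nullable symbols): S -> de; G -> Sd; G -> de; M -> MS; M -> de.

S -> M | e | MG | de | eG; G -> SS | Sd | de | SSG; M -> MS | de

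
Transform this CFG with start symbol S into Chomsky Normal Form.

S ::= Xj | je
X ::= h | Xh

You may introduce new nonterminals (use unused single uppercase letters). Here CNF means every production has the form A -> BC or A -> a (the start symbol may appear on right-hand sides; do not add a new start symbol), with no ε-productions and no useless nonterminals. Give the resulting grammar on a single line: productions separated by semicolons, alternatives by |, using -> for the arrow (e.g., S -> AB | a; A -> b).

S -> AB | XA; A -> j; B -> e; C -> h; X -> h | XC

No ε-productions.
No unit productions to eliminate.
TERM: introduce B -> e, C -> h, A -> j and substitute in every rule of length ≥2.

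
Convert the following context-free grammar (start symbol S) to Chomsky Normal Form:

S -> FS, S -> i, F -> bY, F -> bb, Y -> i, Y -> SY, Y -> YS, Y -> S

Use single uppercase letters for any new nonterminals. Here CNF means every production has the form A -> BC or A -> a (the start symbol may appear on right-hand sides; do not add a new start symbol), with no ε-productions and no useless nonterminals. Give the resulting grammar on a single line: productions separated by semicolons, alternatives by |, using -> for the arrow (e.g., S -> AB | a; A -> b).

No ε-productions.
After unit-elimination: S -> i | FS; F -> bY | bb; Y -> i | FS | SY | YS.
TERM: introduce A -> b and substitute in every rule of length ≥2.

S -> i | FS; A -> b; F -> AA | AY; Y -> i | FS | SY | YS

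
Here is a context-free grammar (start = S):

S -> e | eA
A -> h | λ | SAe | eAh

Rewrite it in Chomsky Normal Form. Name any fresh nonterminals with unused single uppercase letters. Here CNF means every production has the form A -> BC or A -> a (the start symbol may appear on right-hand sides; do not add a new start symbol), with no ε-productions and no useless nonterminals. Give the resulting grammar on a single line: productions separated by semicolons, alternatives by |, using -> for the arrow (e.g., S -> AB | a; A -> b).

Nullable: {A}; after ε-elimination: S -> e | eA; A -> h | Se | eh | SAe | eAh.
No unit productions to eliminate.
TERM: introduce B -> e, C -> h and substitute in every rule of length ≥2.
BIN: A -> BAC becomes A -> BD, D -> AC; A -> SAB becomes A -> SE, E -> AB.

S -> e | BA; A -> h | BC | BD | SB | SE; B -> e; C -> h; D -> AC; E -> AB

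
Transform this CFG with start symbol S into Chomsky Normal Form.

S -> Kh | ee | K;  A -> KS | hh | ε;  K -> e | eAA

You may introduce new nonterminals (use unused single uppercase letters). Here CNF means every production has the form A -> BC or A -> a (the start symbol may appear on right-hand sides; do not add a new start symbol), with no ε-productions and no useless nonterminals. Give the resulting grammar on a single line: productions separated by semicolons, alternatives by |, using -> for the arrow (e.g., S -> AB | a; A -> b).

Nullable: {A}; after ε-elimination: S -> K | Kh | ee; A -> KS | hh; K -> e | eA | eAA.
After unit-elimination: S -> e | Kh | eA | ee | eAA; A -> KS | hh; K -> e | eA | eAA.
TERM: introduce C -> e, B -> h and substitute in every rule of length ≥2.
BIN: K -> CAA becomes K -> CD, D -> AA; S -> CAA becomes S -> CE, E -> AA.

S -> e | CA | CC | CE | KB; A -> BB | KS; B -> h; C -> e; D -> AA; E -> AA; K -> e | CA | CD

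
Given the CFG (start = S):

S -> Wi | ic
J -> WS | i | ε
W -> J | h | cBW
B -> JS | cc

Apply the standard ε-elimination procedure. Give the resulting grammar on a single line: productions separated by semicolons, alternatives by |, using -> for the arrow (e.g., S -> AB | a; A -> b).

S -> i | Wi | ic; B -> S | JS | cc; J -> S | i | WS; W -> J | h | cB | cBW

Nullable set: {J, W}.
S -> Wi: W nullable, giving Wi | i.
B -> JS: J nullable, giving JS | S.
Drop J -> ε.
J -> WS: W nullable, giving S | WS.
W -> J: J nullable, giving J.
W -> cBW: W nullable, giving cB | cBW.
Unchanged (no nullable symbols): S -> ic; B -> cc; J -> i; W -> h.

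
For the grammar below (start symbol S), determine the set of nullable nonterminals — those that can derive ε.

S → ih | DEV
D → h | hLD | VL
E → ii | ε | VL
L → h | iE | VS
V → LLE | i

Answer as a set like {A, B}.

{E}

Directly nullable (have an ε-rule): {E}.
Not nullable: D, L, S, V — each has a terminal in every rule's right-hand side or depends on a non-nullable symbol.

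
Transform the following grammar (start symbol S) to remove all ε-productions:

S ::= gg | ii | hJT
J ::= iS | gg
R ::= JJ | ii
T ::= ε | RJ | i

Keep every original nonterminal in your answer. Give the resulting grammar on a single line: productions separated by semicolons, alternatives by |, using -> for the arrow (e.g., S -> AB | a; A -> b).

S -> gg | hJ | ii | hJT; J -> gg | iS; R -> JJ | ii; T -> i | RJ

Nullable set: {T}.
S -> hJT: T nullable, giving hJ | hJT.
Drop T -> ε.
Unchanged (no nullable symbols): S -> gg; S -> ii; J -> gg; J -> iS; R -> JJ; R -> ii; T -> RJ; T -> i.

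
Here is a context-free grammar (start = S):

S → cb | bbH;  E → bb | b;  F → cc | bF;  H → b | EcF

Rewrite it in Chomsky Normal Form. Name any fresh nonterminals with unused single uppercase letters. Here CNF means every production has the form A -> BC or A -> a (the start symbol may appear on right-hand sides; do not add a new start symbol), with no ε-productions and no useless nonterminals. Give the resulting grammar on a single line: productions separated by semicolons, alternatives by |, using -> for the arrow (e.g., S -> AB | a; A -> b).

S -> AD | BA; A -> b; B -> c; C -> BF; D -> AH; E -> b | AA; F -> AF | BB; H -> b | EC

No ε-productions.
No unit productions to eliminate.
TERM: introduce A -> b, B -> c and substitute in every rule of length ≥2.
BIN: H -> EBF becomes H -> EC, C -> BF; S -> AAH becomes S -> AD, D -> AH.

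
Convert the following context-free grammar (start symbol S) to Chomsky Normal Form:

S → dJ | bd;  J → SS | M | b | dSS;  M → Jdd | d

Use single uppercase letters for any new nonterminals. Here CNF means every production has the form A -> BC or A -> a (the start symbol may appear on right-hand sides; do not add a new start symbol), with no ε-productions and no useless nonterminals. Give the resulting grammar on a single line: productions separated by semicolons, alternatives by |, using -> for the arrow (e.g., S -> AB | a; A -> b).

S -> AJ | BA; A -> d; B -> b; C -> SS; D -> AA; J -> b | d | AC | JD | SS

No ε-productions.
After unit-elimination: S -> bd | dJ; J -> b | d | SS | Jdd | dSS; M -> d | Jdd.
TERM: introduce B -> b, A -> d and substitute in every rule of length ≥2.
BIN: J -> ASS becomes J -> AC, C -> SS; J -> JAA becomes J -> JD, D -> AA; M -> JAA becomes M -> JE, E -> AA.
Drop unreachable/unproductive: M.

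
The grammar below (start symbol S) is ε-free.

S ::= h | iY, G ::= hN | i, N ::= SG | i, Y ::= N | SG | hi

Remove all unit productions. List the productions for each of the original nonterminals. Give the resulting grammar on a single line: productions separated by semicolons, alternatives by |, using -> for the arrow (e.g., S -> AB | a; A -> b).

S -> h | iY; G -> i | hN; N -> i | SG; Y -> i | SG | hi

Unit productions: Y->N.
Unit pairs (A ⇒* B via units): (Y,N).
S: inherits non-unit rules of {S} → h | iY.
G: inherits non-unit rules of {G} → hN | i.
N: inherits non-unit rules of {N} → SG | i.
Y: inherits non-unit rules of {N, Y} → SG | hi | i.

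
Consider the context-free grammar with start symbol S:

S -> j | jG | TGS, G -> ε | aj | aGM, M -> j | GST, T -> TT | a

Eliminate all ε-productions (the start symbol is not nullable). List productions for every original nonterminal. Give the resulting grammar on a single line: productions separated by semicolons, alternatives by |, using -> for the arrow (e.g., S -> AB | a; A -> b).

Nullable set: {G}.
S -> TGS: G nullable, giving TGS | TS.
S -> jG: G nullable, giving j | jG.
Drop G -> ε.
G -> aGM: G nullable, giving aGM | aM.
M -> GST: G nullable, giving GST | ST.
Unchanged (no nullable symbols): S -> j; G -> aj; M -> j; T -> TT; T -> a.

S -> j | TS | jG | TGS; G -> aM | aj | aGM; M -> j | ST | GST; T -> a | TT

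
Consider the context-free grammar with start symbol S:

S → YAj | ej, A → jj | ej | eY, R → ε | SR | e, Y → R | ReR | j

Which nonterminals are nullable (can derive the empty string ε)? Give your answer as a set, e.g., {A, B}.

{R, Y}

Directly nullable (have an ε-rule): {R}.
Y is nullable via Y -> R (every symbol on the right is already known nullable).
Not nullable: A, S — each has a terminal in every rule's right-hand side or depends on a non-nullable symbol.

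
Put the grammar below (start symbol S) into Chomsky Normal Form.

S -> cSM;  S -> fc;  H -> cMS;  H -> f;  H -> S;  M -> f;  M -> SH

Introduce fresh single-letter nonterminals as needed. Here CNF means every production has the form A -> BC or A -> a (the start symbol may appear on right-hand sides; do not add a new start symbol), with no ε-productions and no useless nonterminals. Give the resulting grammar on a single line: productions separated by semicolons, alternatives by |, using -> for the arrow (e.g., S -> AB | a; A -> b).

S -> AE | BA; A -> c; B -> f; C -> MS; D -> SM; E -> SM; H -> f | AC | AD | BA; M -> f | SH

No ε-productions.
After unit-elimination: S -> fc | cSM; H -> f | fc | cMS | cSM; M -> f | SH.
TERM: introduce A -> c, B -> f and substitute in every rule of length ≥2.
BIN: H -> AMS becomes H -> AC, C -> MS; H -> ASM becomes H -> AD, D -> SM; S -> ASM becomes S -> AE, E -> SM.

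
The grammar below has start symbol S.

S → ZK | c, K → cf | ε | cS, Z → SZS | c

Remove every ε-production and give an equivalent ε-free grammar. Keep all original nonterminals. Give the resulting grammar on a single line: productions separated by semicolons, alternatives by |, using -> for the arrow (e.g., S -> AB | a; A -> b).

S -> Z | c | ZK; K -> cS | cf; Z -> c | SZS

Nullable set: {K}.
S -> ZK: K nullable, giving Z | ZK.
Drop K -> ε.
Unchanged (no nullable symbols): S -> c; K -> cS; K -> cf; Z -> SZS; Z -> c.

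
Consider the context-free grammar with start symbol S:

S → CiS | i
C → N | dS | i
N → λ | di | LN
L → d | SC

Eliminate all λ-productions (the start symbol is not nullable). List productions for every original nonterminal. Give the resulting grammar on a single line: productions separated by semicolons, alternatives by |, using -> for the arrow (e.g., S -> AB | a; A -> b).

S -> i | iS | CiS; C -> N | i | dS; L -> S | d | SC; N -> L | LN | di

Nullable set: {C, N}.
S -> CiS: C nullable, giving CiS | iS.
C -> N: N nullable, giving N.
L -> SC: C nullable, giving S | SC.
Drop N -> λ.
N -> LN: N nullable, giving L | LN.
Unchanged (no nullable symbols): S -> i; C -> dS; C -> i; L -> d; N -> di.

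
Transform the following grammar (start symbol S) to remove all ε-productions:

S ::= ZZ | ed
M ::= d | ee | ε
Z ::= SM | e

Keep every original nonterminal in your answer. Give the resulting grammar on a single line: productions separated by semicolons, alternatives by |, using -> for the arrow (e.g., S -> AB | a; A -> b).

Nullable set: {M}.
Drop M -> ε.
Z -> SM: M nullable, giving S | SM.
Unchanged (no nullable symbols): S -> ZZ; S -> ed; M -> d; M -> ee; Z -> e.

S -> ZZ | ed; M -> d | ee; Z -> S | e | SM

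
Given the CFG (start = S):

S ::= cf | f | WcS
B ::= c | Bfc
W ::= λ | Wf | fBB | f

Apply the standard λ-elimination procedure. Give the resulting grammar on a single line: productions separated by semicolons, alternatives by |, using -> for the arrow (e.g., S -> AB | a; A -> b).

Nullable set: {W}.
S -> WcS: W nullable, giving WcS | cS.
Drop W -> λ.
W -> Wf: W nullable, giving Wf | f.
Unchanged (no nullable symbols): S -> cf; S -> f; B -> Bfc; B -> c; W -> f; W -> fBB.

S -> f | cS | cf | WcS; B -> c | Bfc; W -> f | Wf | fBB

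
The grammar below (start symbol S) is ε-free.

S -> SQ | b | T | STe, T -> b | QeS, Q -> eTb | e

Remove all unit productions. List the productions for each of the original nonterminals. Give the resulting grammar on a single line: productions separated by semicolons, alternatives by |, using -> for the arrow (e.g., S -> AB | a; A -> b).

S -> b | SQ | QeS | STe; Q -> e | eTb; T -> b | QeS

Unit productions: S->T.
Unit pairs (A ⇒* B via units): (S,T).
S: inherits non-unit rules of {S, T} → QeS | SQ | STe | b.
Q: inherits non-unit rules of {Q} → e | eTb.
T: inherits non-unit rules of {T} → QeS | b.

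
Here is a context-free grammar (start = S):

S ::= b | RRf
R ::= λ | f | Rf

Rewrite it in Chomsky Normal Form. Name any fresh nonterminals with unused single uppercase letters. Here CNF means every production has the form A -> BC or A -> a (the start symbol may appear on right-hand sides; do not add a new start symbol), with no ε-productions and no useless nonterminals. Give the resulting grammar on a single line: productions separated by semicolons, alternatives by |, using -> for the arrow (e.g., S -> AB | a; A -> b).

S -> b | f | RA | RB; A -> f; B -> RA; R -> f | RA

Nullable: {R}; after ε-elimination: S -> b | f | Rf | RRf; R -> f | Rf.
No unit productions to eliminate.
TERM: introduce A -> f and substitute in every rule of length ≥2.
BIN: S -> RRA becomes S -> RB, B -> RA.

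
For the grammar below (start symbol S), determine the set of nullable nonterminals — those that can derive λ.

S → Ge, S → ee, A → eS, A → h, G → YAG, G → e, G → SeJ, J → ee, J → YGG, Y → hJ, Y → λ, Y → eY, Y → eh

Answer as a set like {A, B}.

{Y}

Directly nullable (have an ε-rule): {Y}.
Not nullable: A, G, J, S — each has a terminal in every rule's right-hand side or depends on a non-nullable symbol.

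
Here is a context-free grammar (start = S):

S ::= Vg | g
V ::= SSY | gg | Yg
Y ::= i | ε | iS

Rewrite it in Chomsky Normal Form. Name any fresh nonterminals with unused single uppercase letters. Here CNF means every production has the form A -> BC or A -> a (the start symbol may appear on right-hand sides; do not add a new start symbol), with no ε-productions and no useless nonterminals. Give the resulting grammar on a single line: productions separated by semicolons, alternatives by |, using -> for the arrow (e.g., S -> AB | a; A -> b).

S -> g | VA; A -> g; B -> i; C -> SY; V -> g | AA | SC | SS | YA; Y -> i | BS

Nullable: {Y}; after ε-elimination: S -> g | Vg; V -> g | SS | Yg | gg | SSY; Y -> i | iS.
No unit productions to eliminate.
TERM: introduce A -> g, B -> i and substitute in every rule of length ≥2.
BIN: V -> SSY becomes V -> SC, C -> SY.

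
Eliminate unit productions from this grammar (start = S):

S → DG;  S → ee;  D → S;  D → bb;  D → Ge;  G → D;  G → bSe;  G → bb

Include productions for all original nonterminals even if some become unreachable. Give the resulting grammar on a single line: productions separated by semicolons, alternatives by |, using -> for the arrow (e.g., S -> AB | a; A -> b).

Unit productions: D->S, G->D.
Unit pairs (A ⇒* B via units): (D,S), (G,D), (G,S).
S: inherits non-unit rules of {S} → DG | ee.
D: inherits non-unit rules of {D, S} → DG | Ge | bb | ee.
G: inherits non-unit rules of {D, G, S} → DG | Ge | bSe | bb | ee.

S -> DG | ee; D -> DG | Ge | bb | ee; G -> DG | Ge | bb | ee | bSe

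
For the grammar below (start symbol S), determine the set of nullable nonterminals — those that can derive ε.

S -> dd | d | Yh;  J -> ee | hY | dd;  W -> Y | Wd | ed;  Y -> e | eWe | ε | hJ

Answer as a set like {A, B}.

{W, Y}

Directly nullable (have an ε-rule): {Y}.
W is nullable via W -> Y (every symbol on the right is already known nullable).
Not nullable: J, S — each has a terminal in every rule's right-hand side or depends on a non-nullable symbol.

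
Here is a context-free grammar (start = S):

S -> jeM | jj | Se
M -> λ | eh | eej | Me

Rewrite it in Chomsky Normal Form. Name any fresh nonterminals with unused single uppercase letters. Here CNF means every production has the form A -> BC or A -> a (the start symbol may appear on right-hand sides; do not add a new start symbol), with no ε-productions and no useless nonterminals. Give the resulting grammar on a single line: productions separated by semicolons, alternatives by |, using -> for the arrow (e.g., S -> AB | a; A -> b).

Nullable: {M}; after ε-elimination: S -> Se | je | jj | jeM; M -> e | Me | eh | eej.
No unit productions to eliminate.
TERM: introduce A -> e, C -> h, B -> j and substitute in every rule of length ≥2.
BIN: M -> AAB becomes M -> AD, D -> AB; S -> BAM becomes S -> BE, E -> AM.

S -> BA | BB | BE | SA; A -> e; B -> j; C -> h; D -> AB; E -> AM; M -> e | AC | AD | MA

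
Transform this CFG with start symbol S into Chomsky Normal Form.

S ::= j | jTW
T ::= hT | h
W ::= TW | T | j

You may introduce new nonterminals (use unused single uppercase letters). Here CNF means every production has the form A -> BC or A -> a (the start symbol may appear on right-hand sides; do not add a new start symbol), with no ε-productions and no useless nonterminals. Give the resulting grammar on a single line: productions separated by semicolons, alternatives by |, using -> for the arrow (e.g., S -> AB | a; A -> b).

No ε-productions.
After unit-elimination: S -> j | jTW; T -> h | hT; W -> h | j | TW | hT.
TERM: introduce B -> h, A -> j and substitute in every rule of length ≥2.
BIN: S -> ATW becomes S -> AC, C -> TW.

S -> j | AC; A -> j; B -> h; C -> TW; T -> h | BT; W -> h | j | BT | TW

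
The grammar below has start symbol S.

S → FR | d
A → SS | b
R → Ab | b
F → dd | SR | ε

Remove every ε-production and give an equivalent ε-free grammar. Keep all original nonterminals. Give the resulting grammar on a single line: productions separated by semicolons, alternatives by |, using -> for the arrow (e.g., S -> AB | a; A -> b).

S -> R | d | FR; A -> b | SS; F -> SR | dd; R -> b | Ab

Nullable set: {F}.
S -> FR: F nullable, giving FR | R.
Drop F -> ε.
Unchanged (no nullable symbols): S -> d; A -> SS; A -> b; F -> SR; F -> dd; R -> Ab; R -> b.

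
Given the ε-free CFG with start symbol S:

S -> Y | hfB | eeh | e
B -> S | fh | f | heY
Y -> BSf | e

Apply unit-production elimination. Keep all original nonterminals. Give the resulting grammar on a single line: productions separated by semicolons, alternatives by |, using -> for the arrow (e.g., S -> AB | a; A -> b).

Unit productions: B->S, S->Y.
Unit pairs (A ⇒* B via units): (B,S), (B,Y), (S,Y).
S: inherits non-unit rules of {S, Y} → BSf | e | eeh | hfB.
B: inherits non-unit rules of {B, S, Y} → BSf | e | eeh | f | fh | heY | hfB.
Y: inherits non-unit rules of {Y} → BSf | e.

S -> e | BSf | eeh | hfB; B -> e | f | fh | BSf | eeh | heY | hfB; Y -> e | BSf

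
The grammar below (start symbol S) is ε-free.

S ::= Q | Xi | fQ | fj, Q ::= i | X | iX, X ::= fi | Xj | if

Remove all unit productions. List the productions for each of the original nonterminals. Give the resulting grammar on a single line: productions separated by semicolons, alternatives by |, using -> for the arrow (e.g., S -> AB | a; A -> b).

S -> i | Xi | Xj | fQ | fi | fj | iX | if; Q -> i | Xj | fi | iX | if; X -> Xj | fi | if

Unit productions: Q->X, S->Q.
Unit pairs (A ⇒* B via units): (Q,X), (S,Q), (S,X).
S: inherits non-unit rules of {Q, S, X} → Xi | Xj | fQ | fi | fj | i | iX | if.
Q: inherits non-unit rules of {Q, X} → Xj | fi | i | iX | if.
X: inherits non-unit rules of {X} → Xj | fi | if.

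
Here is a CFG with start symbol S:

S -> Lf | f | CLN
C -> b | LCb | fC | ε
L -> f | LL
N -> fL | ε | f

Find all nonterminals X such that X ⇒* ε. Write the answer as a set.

{C, N}

Directly nullable (have an ε-rule): {C, N}.
Not nullable: L, S — each has a terminal in every rule's right-hand side or depends on a non-nullable symbol.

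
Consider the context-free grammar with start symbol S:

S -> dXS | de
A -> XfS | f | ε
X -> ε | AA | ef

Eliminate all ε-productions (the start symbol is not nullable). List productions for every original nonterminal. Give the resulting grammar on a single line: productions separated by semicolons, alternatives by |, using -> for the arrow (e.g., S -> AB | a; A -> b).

Nullable set: {A, X}.
S -> dXS: X nullable, giving dS | dXS.
Drop A -> ε.
A -> XfS: X nullable, giving XfS | fS.
Drop X -> ε.
X -> AA: A, A nullable, giving A | AA.
Unchanged (no nullable symbols): S -> de; A -> f; X -> ef.

S -> dS | de | dXS; A -> f | fS | XfS; X -> A | AA | ef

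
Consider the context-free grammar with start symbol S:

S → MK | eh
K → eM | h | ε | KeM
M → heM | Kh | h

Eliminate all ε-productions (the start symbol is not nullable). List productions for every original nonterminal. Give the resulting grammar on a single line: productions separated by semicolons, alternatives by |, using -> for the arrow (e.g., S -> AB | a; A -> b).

S -> M | MK | eh; K -> h | eM | KeM; M -> h | Kh | heM

Nullable set: {K}.
S -> MK: K nullable, giving M | MK.
Drop K -> ε.
K -> KeM: K nullable, giving KeM | eM.
M -> Kh: K nullable, giving Kh | h.
Unchanged (no nullable symbols): S -> eh; K -> eM; K -> h; M -> h; M -> heM.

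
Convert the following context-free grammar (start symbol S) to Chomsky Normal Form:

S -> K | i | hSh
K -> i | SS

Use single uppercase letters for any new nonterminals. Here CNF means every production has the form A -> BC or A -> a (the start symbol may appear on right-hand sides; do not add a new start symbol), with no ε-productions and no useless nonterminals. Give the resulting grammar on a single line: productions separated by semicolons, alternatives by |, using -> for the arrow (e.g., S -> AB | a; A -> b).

S -> i | AB | SS; A -> h; B -> SA

No ε-productions.
After unit-elimination: S -> i | SS | hSh; K -> i | SS.
TERM: introduce A -> h and substitute in every rule of length ≥2.
BIN: S -> ASA becomes S -> AB, B -> SA.
Drop unreachable/unproductive: K.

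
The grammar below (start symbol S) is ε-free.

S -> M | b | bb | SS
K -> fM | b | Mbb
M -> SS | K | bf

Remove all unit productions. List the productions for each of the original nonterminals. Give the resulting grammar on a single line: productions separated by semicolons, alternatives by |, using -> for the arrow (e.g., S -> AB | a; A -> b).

Unit productions: M->K, S->M.
Unit pairs (A ⇒* B via units): (M,K), (S,K), (S,M).
S: inherits non-unit rules of {K, M, S} → Mbb | SS | b | bb | bf | fM.
K: inherits non-unit rules of {K} → Mbb | b | fM.
M: inherits non-unit rules of {K, M} → Mbb | SS | b | bf | fM.

S -> b | SS | bb | bf | fM | Mbb; K -> b | fM | Mbb; M -> b | SS | bf | fM | Mbb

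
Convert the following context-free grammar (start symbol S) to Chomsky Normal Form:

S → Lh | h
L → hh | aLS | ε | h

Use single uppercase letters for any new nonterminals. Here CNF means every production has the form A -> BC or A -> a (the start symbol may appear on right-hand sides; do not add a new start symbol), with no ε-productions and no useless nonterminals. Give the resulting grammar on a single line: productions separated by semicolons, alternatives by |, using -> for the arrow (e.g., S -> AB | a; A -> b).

S -> h | LB; A -> a; B -> h; C -> LS; L -> h | AC | AS | BB

Nullable: {L}; after ε-elimination: S -> h | Lh; L -> h | aS | hh | aLS.
No unit productions to eliminate.
TERM: introduce A -> a, B -> h and substitute in every rule of length ≥2.
BIN: L -> ALS becomes L -> AC, C -> LS.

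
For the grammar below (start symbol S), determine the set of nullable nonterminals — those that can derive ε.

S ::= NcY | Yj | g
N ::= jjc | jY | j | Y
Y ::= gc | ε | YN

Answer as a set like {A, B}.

{N, Y}

Directly nullable (have an ε-rule): {Y}.
N is nullable via N -> Y (every symbol on the right is already known nullable).
Not nullable: S — each has a terminal in every rule's right-hand side or depends on a non-nullable symbol.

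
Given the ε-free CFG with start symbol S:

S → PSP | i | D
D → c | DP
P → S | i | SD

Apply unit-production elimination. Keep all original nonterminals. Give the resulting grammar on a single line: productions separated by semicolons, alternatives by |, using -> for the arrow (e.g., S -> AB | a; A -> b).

Unit productions: P->S, S->D.
Unit pairs (A ⇒* B via units): (P,D), (P,S), (S,D).
S: inherits non-unit rules of {D, S} → DP | PSP | c | i.
D: inherits non-unit rules of {D} → DP | c.
P: inherits non-unit rules of {D, P, S} → DP | PSP | SD | c | i.

S -> c | i | DP | PSP; D -> c | DP; P -> c | i | DP | SD | PSP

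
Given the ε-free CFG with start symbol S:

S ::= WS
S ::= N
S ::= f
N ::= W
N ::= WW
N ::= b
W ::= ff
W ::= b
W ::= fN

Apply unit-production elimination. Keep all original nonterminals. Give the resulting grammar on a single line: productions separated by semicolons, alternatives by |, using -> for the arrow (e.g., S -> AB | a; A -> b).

S -> b | f | WS | WW | fN | ff; N -> b | WW | fN | ff; W -> b | fN | ff

Unit productions: N->W, S->N.
Unit pairs (A ⇒* B via units): (N,W), (S,N), (S,W).
S: inherits non-unit rules of {N, S, W} → WS | WW | b | f | fN | ff.
N: inherits non-unit rules of {N, W} → WW | b | fN | ff.
W: inherits non-unit rules of {W} → b | fN | ff.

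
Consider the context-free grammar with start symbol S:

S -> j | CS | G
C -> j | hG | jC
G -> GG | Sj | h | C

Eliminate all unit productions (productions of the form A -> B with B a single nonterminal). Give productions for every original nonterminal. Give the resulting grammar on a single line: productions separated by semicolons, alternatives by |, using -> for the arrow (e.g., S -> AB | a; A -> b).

Unit productions: G->C, S->G.
Unit pairs (A ⇒* B via units): (G,C), (S,C), (S,G).
S: inherits non-unit rules of {C, G, S} → CS | GG | Sj | h | hG | j | jC.
C: inherits non-unit rules of {C} → hG | j | jC.
G: inherits non-unit rules of {C, G} → GG | Sj | h | hG | j | jC.

S -> h | j | CS | GG | Sj | hG | jC; C -> j | hG | jC; G -> h | j | GG | Sj | hG | jC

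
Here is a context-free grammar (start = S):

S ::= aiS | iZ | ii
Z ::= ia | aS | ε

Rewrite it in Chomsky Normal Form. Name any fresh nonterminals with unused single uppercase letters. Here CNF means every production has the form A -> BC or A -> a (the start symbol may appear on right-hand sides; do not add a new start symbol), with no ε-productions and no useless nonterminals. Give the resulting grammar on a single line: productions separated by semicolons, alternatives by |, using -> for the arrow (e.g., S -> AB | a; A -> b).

S -> i | AC | BB | BZ; A -> a; B -> i; C -> BS; Z -> AS | BA

Nullable: {Z}; after ε-elimination: S -> i | iZ | ii | aiS; Z -> aS | ia.
No unit productions to eliminate.
TERM: introduce A -> a, B -> i and substitute in every rule of length ≥2.
BIN: S -> ABS becomes S -> AC, C -> BS.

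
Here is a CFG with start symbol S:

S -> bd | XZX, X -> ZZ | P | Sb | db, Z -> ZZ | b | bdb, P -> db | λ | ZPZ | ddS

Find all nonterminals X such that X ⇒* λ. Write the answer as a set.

{P, X}

Directly nullable (have an ε-rule): {P}.
X is nullable via X -> P (every symbol on the right is already known nullable).
Not nullable: S, Z — each has a terminal in every rule's right-hand side or depends on a non-nullable symbol.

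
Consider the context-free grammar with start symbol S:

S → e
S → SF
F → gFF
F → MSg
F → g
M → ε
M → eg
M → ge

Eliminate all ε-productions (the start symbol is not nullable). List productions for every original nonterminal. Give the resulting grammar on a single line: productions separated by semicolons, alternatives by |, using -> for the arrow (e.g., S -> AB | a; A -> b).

S -> e | SF; F -> g | Sg | MSg | gFF; M -> eg | ge

Nullable set: {M}.
F -> MSg: M nullable, giving MSg | Sg.
Drop M -> ε.
Unchanged (no nullable symbols): S -> SF; S -> e; F -> g; F -> gFF; M -> eg; M -> ge.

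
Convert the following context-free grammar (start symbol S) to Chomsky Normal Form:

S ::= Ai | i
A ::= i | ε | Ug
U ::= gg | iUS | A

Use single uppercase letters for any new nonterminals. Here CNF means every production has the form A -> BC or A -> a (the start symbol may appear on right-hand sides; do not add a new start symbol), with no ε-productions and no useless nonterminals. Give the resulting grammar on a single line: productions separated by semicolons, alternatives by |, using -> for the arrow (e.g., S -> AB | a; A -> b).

Nullable: {A, U}; after ε-elimination: S -> i | Ai; A -> g | i | Ug; U -> A | gg | iS | iUS.
After unit-elimination: S -> i | Ai; A -> g | i | Ug; U -> g | i | Ug | gg | iS | iUS.
TERM: introduce B -> g, C -> i and substitute in every rule of length ≥2.
BIN: U -> CUS becomes U -> CD, D -> US.

S -> i | AC; A -> g | i | UB; B -> g; C -> i; D -> US; U -> g | i | BB | CD | CS | UB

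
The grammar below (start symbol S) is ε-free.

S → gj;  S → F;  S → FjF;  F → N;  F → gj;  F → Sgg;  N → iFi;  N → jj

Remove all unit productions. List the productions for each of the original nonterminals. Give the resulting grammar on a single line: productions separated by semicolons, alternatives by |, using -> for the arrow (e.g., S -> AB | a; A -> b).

Unit productions: F->N, S->F.
Unit pairs (A ⇒* B via units): (F,N), (S,F), (S,N).
S: inherits non-unit rules of {F, N, S} → FjF | Sgg | gj | iFi | jj.
F: inherits non-unit rules of {F, N} → Sgg | gj | iFi | jj.
N: inherits non-unit rules of {N} → iFi | jj.

S -> gj | jj | FjF | Sgg | iFi; F -> gj | jj | Sgg | iFi; N -> jj | iFi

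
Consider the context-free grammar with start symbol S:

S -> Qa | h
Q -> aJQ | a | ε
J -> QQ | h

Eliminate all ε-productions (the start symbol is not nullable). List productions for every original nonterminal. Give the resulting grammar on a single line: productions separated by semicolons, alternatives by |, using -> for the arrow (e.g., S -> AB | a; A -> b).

Nullable set: {J, Q}.
S -> Qa: Q nullable, giving Qa | a.
J -> QQ: Q, Q nullable, giving Q | QQ.
Drop Q -> ε.
Q -> aJQ: J, Q nullable, giving a | aJ | aJQ | aQ.
Unchanged (no nullable symbols): S -> h; J -> h; Q -> a.

S -> a | h | Qa; J -> Q | h | QQ; Q -> a | aJ | aQ | aJQ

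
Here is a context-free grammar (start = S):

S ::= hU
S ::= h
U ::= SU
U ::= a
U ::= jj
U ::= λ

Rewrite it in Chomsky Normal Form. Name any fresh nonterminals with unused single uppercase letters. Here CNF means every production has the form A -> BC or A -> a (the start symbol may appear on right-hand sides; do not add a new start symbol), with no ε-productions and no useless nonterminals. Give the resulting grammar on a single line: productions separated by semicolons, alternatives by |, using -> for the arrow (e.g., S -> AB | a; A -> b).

S -> h | AU; A -> h; B -> j; U -> a | h | AU | BB | SU

Nullable: {U}; after ε-elimination: S -> h | hU; U -> S | a | SU | jj.
After unit-elimination: S -> h | hU; U -> a | h | SU | hU | jj.
TERM: introduce A -> h, B -> j and substitute in every rule of length ≥2.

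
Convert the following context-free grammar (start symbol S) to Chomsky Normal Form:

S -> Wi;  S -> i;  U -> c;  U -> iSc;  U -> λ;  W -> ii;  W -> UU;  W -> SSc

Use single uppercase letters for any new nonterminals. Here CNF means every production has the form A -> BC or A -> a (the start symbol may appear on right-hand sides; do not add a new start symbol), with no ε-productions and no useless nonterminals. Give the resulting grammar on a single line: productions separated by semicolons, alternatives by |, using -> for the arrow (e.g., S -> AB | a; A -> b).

S -> i | WA; A -> i; B -> c; C -> SB; D -> SB; E -> SB; U -> c | AC; W -> c | AA | AD | SE | UU

Nullable: {U, W}; after ε-elimination: S -> i | Wi; U -> c | iSc; W -> U | UU | ii | SSc.
After unit-elimination: S -> i | Wi; U -> c | iSc; W -> c | UU | ii | SSc | iSc.
TERM: introduce B -> c, A -> i and substitute in every rule of length ≥2.
BIN: U -> ASB becomes U -> AC, C -> SB; W -> ASB becomes W -> AD, D -> SB; W -> SSB becomes W -> SE, E -> SB.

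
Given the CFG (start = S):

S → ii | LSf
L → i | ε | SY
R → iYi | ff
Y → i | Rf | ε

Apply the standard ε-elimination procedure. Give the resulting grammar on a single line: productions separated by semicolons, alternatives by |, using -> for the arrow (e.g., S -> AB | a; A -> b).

S -> Sf | ii | LSf; L -> S | i | SY; R -> ff | ii | iYi; Y -> i | Rf

Nullable set: {L, Y}.
S -> LSf: L nullable, giving LSf | Sf.
Drop L -> ε.
L -> SY: Y nullable, giving S | SY.
R -> iYi: Y nullable, giving iYi | ii.
Drop Y -> ε.
Unchanged (no nullable symbols): S -> ii; L -> i; R -> ff; Y -> Rf; Y -> i.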